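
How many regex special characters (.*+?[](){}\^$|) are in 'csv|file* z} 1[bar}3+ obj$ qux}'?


Regex special characters are: . * + ? [ ] ( ) { } \ ^ $ |
Scanning 'csv|file* z} 1[bar}3+ obj$ qux}':
  pos 3: '|' -> SPECIAL
  pos 8: '*' -> SPECIAL
  pos 11: '}' -> SPECIAL
  pos 14: '[' -> SPECIAL
  pos 18: '}' -> SPECIAL
  pos 20: '+' -> SPECIAL
  pos 25: '$' -> SPECIAL
  pos 30: '}' -> SPECIAL
Special chars found: ['|', '*', '}', '[', '}', '+', '$', '}']
Total: 8

8


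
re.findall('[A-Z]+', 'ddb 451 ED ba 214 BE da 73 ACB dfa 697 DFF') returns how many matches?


Pattern '[A-Z]+' finds one or more uppercase letters.
Text: 'ddb 451 ED ba 214 BE da 73 ACB dfa 697 DFF'
Scanning for matches:
  Match 1: 'ED'
  Match 2: 'BE'
  Match 3: 'ACB'
  Match 4: 'DFF'
Total matches: 4

4


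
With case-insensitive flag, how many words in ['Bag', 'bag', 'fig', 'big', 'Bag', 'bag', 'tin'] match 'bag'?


Case-insensitive matching: compare each word's lowercase form to 'bag'.
  'Bag' -> lower='bag' -> MATCH
  'bag' -> lower='bag' -> MATCH
  'fig' -> lower='fig' -> no
  'big' -> lower='big' -> no
  'Bag' -> lower='bag' -> MATCH
  'bag' -> lower='bag' -> MATCH
  'tin' -> lower='tin' -> no
Matches: ['Bag', 'bag', 'Bag', 'bag']
Count: 4

4


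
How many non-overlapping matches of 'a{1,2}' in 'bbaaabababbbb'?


Pattern 'a{1,2}' matches between 1 and 2 consecutive a's (greedy).
String: 'bbaaabababbbb'
Finding runs of a's and applying greedy matching:
  Run at pos 2: 'aaa' (length 3)
  Run at pos 6: 'a' (length 1)
  Run at pos 8: 'a' (length 1)
Matches: ['aa', 'a', 'a', 'a']
Count: 4

4


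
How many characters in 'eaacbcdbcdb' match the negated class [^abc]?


Negated class [^abc] matches any char NOT in {a, b, c}
Scanning 'eaacbcdbcdb':
  pos 0: 'e' -> MATCH
  pos 1: 'a' -> no (excluded)
  pos 2: 'a' -> no (excluded)
  pos 3: 'c' -> no (excluded)
  pos 4: 'b' -> no (excluded)
  pos 5: 'c' -> no (excluded)
  pos 6: 'd' -> MATCH
  pos 7: 'b' -> no (excluded)
  pos 8: 'c' -> no (excluded)
  pos 9: 'd' -> MATCH
  pos 10: 'b' -> no (excluded)
Total matches: 3

3


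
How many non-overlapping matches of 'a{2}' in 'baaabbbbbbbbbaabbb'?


Pattern 'a{2}' matches exactly 2 consecutive a's (greedy, non-overlapping).
String: 'baaabbbbbbbbbaabbb'
Scanning for runs of a's:
  Run at pos 1: 'aaa' (length 3) -> 1 match(es)
  Run at pos 13: 'aa' (length 2) -> 1 match(es)
Matches found: ['aa', 'aa']
Total: 2

2


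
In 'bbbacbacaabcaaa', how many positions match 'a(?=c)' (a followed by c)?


Lookahead 'a(?=c)' matches 'a' only when followed by 'c'.
String: 'bbbacbacaabcaaa'
Checking each position where char is 'a':
  pos 3: 'a' -> MATCH (next='c')
  pos 6: 'a' -> MATCH (next='c')
  pos 8: 'a' -> no (next='a')
  pos 9: 'a' -> no (next='b')
  pos 12: 'a' -> no (next='a')
  pos 13: 'a' -> no (next='a')
Matching positions: [3, 6]
Count: 2

2


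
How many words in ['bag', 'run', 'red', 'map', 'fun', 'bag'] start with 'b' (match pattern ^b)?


Pattern ^b anchors to start of word. Check which words begin with 'b':
  'bag' -> MATCH (starts with 'b')
  'run' -> no
  'red' -> no
  'map' -> no
  'fun' -> no
  'bag' -> MATCH (starts with 'b')
Matching words: ['bag', 'bag']
Count: 2

2


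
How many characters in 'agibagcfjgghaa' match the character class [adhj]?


Character class [adhj] matches any of: {a, d, h, j}
Scanning string 'agibagcfjgghaa' character by character:
  pos 0: 'a' -> MATCH
  pos 1: 'g' -> no
  pos 2: 'i' -> no
  pos 3: 'b' -> no
  pos 4: 'a' -> MATCH
  pos 5: 'g' -> no
  pos 6: 'c' -> no
  pos 7: 'f' -> no
  pos 8: 'j' -> MATCH
  pos 9: 'g' -> no
  pos 10: 'g' -> no
  pos 11: 'h' -> MATCH
  pos 12: 'a' -> MATCH
  pos 13: 'a' -> MATCH
Total matches: 6

6


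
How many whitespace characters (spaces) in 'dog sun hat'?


\s matches whitespace characters (spaces, tabs, etc.).
Text: 'dog sun hat'
This text has 3 words separated by spaces.
Number of spaces = number of words - 1 = 3 - 1 = 2

2


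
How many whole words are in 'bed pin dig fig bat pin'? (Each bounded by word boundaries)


Word boundaries (\b) mark the start/end of each word.
Text: 'bed pin dig fig bat pin'
Splitting by whitespace:
  Word 1: 'bed'
  Word 2: 'pin'
  Word 3: 'dig'
  Word 4: 'fig'
  Word 5: 'bat'
  Word 6: 'pin'
Total whole words: 6

6


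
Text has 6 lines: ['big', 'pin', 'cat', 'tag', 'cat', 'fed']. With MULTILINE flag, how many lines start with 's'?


With MULTILINE flag, ^ matches the start of each line.
Lines: ['big', 'pin', 'cat', 'tag', 'cat', 'fed']
Checking which lines start with 's':
  Line 1: 'big' -> no
  Line 2: 'pin' -> no
  Line 3: 'cat' -> no
  Line 4: 'tag' -> no
  Line 5: 'cat' -> no
  Line 6: 'fed' -> no
Matching lines: []
Count: 0

0


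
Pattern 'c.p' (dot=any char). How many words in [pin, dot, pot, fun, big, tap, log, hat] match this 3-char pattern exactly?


Pattern 'c.p' means: starts with 'c', any single char, ends with 'p'.
Checking each word (must be exactly 3 chars):
  'pin' (len=3): no
  'dot' (len=3): no
  'pot' (len=3): no
  'fun' (len=3): no
  'big' (len=3): no
  'tap' (len=3): no
  'log' (len=3): no
  'hat' (len=3): no
Matching words: []
Total: 0

0


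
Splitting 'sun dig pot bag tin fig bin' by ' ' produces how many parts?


Splitting by ' ' breaks the string at each occurrence of the separator.
Text: 'sun dig pot bag tin fig bin'
Parts after split:
  Part 1: 'sun'
  Part 2: 'dig'
  Part 3: 'pot'
  Part 4: 'bag'
  Part 5: 'tin'
  Part 6: 'fig'
  Part 7: 'bin'
Total parts: 7

7


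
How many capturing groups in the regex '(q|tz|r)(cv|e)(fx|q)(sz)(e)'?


To count capturing groups, count each '(' that starts a group.
Pattern: '(q|tz|r)(cv|e)(fx|q)(sz)(e)'
Walking through the pattern:
  Position 0: '(' -> group #1
  Position 8: '(' -> group #2
  Position 14: '(' -> group #3
  Position 20: '(' -> group #4
  Position 24: '(' -> group #5
Total capturing groups: 5

5


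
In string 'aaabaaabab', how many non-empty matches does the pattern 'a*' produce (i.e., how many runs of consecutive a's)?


Pattern 'a*' matches zero or more a's. We want non-empty runs of consecutive a's.
String: 'aaabaaabab'
Walking through the string to find runs of a's:
  Run 1: positions 0-2 -> 'aaa'
  Run 2: positions 4-6 -> 'aaa'
  Run 3: positions 8-8 -> 'a'
Non-empty runs found: ['aaa', 'aaa', 'a']
Count: 3

3


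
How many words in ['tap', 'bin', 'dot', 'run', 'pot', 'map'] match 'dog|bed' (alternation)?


Alternation 'dog|bed' matches either 'dog' or 'bed'.
Checking each word:
  'tap' -> no
  'bin' -> no
  'dot' -> no
  'run' -> no
  'pot' -> no
  'map' -> no
Matches: []
Count: 0

0


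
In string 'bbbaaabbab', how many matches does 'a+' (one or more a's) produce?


Pattern 'a+' matches one or more consecutive a's.
String: 'bbbaaabbab'
Scanning for runs of a:
  Match 1: 'aaa' (length 3)
  Match 2: 'a' (length 1)
Total matches: 2

2


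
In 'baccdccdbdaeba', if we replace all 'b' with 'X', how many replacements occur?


re.sub('b', 'X', text) replaces every occurrence of 'b' with 'X'.
Text: 'baccdccdbdaeba'
Scanning for 'b':
  pos 0: 'b' -> replacement #1
  pos 8: 'b' -> replacement #2
  pos 12: 'b' -> replacement #3
Total replacements: 3

3


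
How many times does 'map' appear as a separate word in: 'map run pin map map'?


Scanning each word for exact match 'map':
  Word 1: 'map' -> MATCH
  Word 2: 'run' -> no
  Word 3: 'pin' -> no
  Word 4: 'map' -> MATCH
  Word 5: 'map' -> MATCH
Total matches: 3

3


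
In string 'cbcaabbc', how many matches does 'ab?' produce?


Pattern 'ab?' matches 'a' optionally followed by 'b'.
String: 'cbcaabbc'
Scanning left to right for 'a' then checking next char:
  Match 1: 'a' (a not followed by b)
  Match 2: 'ab' (a followed by b)
Total matches: 2

2


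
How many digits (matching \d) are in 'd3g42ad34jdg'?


\d matches any digit 0-9.
Scanning 'd3g42ad34jdg':
  pos 1: '3' -> DIGIT
  pos 3: '4' -> DIGIT
  pos 4: '2' -> DIGIT
  pos 7: '3' -> DIGIT
  pos 8: '4' -> DIGIT
Digits found: ['3', '4', '2', '3', '4']
Total: 5

5


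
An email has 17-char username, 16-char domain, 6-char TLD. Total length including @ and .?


An email address has format: username@domain.tld
Username length: 17
'@' character: 1
Domain length: 16
'.' character: 1
TLD length: 6
Total = 17 + 1 + 16 + 1 + 6 = 41

41


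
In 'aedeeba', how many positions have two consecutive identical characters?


Looking for consecutive identical characters in 'aedeeba':
  pos 0-1: 'a' vs 'e' -> different
  pos 1-2: 'e' vs 'd' -> different
  pos 2-3: 'd' vs 'e' -> different
  pos 3-4: 'e' vs 'e' -> MATCH ('ee')
  pos 4-5: 'e' vs 'b' -> different
  pos 5-6: 'b' vs 'a' -> different
Consecutive identical pairs: ['ee']
Count: 1

1


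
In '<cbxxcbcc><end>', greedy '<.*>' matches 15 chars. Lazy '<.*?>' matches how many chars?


Greedy '<.*>' tries to match as MUCH as possible.
Lazy '<.*?>' tries to match as LITTLE as possible.

String: '<cbxxcbcc><end>'
Greedy '<.*>' starts at first '<' and extends to the LAST '>': '<cbxxcbcc><end>' (15 chars)
Lazy '<.*?>' starts at first '<' and stops at the FIRST '>': '<cbxxcbcc>' (10 chars)

10


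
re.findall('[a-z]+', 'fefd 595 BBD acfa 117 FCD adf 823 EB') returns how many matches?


Pattern '[a-z]+' finds one or more lowercase letters.
Text: 'fefd 595 BBD acfa 117 FCD adf 823 EB'
Scanning for matches:
  Match 1: 'fefd'
  Match 2: 'acfa'
  Match 3: 'adf'
Total matches: 3

3


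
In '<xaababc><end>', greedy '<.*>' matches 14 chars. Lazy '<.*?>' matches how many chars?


Greedy '<.*>' tries to match as MUCH as possible.
Lazy '<.*?>' tries to match as LITTLE as possible.

String: '<xaababc><end>'
Greedy '<.*>' starts at first '<' and extends to the LAST '>': '<xaababc><end>' (14 chars)
Lazy '<.*?>' starts at first '<' and stops at the FIRST '>': '<xaababc>' (9 chars)

9


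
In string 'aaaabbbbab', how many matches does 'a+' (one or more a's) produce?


Pattern 'a+' matches one or more consecutive a's.
String: 'aaaabbbbab'
Scanning for runs of a:
  Match 1: 'aaaa' (length 4)
  Match 2: 'a' (length 1)
Total matches: 2

2


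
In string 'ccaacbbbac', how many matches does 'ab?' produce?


Pattern 'ab?' matches 'a' optionally followed by 'b'.
String: 'ccaacbbbac'
Scanning left to right for 'a' then checking next char:
  Match 1: 'a' (a not followed by b)
  Match 2: 'a' (a not followed by b)
  Match 3: 'a' (a not followed by b)
Total matches: 3

3


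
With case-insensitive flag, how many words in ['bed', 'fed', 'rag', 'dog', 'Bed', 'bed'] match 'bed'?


Case-insensitive matching: compare each word's lowercase form to 'bed'.
  'bed' -> lower='bed' -> MATCH
  'fed' -> lower='fed' -> no
  'rag' -> lower='rag' -> no
  'dog' -> lower='dog' -> no
  'Bed' -> lower='bed' -> MATCH
  'bed' -> lower='bed' -> MATCH
Matches: ['bed', 'Bed', 'bed']
Count: 3

3


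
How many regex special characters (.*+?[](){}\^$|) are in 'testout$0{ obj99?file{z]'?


Regex special characters are: . * + ? [ ] ( ) { } \ ^ $ |
Scanning 'testout$0{ obj99?file{z]':
  pos 7: '$' -> SPECIAL
  pos 9: '{' -> SPECIAL
  pos 16: '?' -> SPECIAL
  pos 21: '{' -> SPECIAL
  pos 23: ']' -> SPECIAL
Special chars found: ['$', '{', '?', '{', ']']
Total: 5

5


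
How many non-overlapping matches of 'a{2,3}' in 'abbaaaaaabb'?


Pattern 'a{2,3}' matches between 2 and 3 consecutive a's (greedy).
String: 'abbaaaaaabb'
Finding runs of a's and applying greedy matching:
  Run at pos 0: 'a' (length 1)
  Run at pos 3: 'aaaaaa' (length 6)
Matches: ['aaa', 'aaa']
Count: 2

2


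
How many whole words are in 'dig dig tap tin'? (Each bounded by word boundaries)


Word boundaries (\b) mark the start/end of each word.
Text: 'dig dig tap tin'
Splitting by whitespace:
  Word 1: 'dig'
  Word 2: 'dig'
  Word 3: 'tap'
  Word 4: 'tin'
Total whole words: 4

4


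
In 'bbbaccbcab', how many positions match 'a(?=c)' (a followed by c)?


Lookahead 'a(?=c)' matches 'a' only when followed by 'c'.
String: 'bbbaccbcab'
Checking each position where char is 'a':
  pos 3: 'a' -> MATCH (next='c')
  pos 8: 'a' -> no (next='b')
Matching positions: [3]
Count: 1

1


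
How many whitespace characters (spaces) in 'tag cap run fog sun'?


\s matches whitespace characters (spaces, tabs, etc.).
Text: 'tag cap run fog sun'
This text has 5 words separated by spaces.
Number of spaces = number of words - 1 = 5 - 1 = 4

4


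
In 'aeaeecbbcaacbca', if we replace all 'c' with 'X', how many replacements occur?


re.sub('c', 'X', text) replaces every occurrence of 'c' with 'X'.
Text: 'aeaeecbbcaacbca'
Scanning for 'c':
  pos 5: 'c' -> replacement #1
  pos 8: 'c' -> replacement #2
  pos 11: 'c' -> replacement #3
  pos 13: 'c' -> replacement #4
Total replacements: 4

4


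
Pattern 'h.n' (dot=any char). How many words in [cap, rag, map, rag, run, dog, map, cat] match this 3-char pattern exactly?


Pattern 'h.n' means: starts with 'h', any single char, ends with 'n'.
Checking each word (must be exactly 3 chars):
  'cap' (len=3): no
  'rag' (len=3): no
  'map' (len=3): no
  'rag' (len=3): no
  'run' (len=3): no
  'dog' (len=3): no
  'map' (len=3): no
  'cat' (len=3): no
Matching words: []
Total: 0

0


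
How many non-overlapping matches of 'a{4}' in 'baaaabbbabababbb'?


Pattern 'a{4}' matches exactly 4 consecutive a's (greedy, non-overlapping).
String: 'baaaabbbabababbb'
Scanning for runs of a's:
  Run at pos 1: 'aaaa' (length 4) -> 1 match(es)
  Run at pos 8: 'a' (length 1) -> 0 match(es)
  Run at pos 10: 'a' (length 1) -> 0 match(es)
  Run at pos 12: 'a' (length 1) -> 0 match(es)
Matches found: ['aaaa']
Total: 1

1


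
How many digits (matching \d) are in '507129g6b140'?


\d matches any digit 0-9.
Scanning '507129g6b140':
  pos 0: '5' -> DIGIT
  pos 1: '0' -> DIGIT
  pos 2: '7' -> DIGIT
  pos 3: '1' -> DIGIT
  pos 4: '2' -> DIGIT
  pos 5: '9' -> DIGIT
  pos 7: '6' -> DIGIT
  pos 9: '1' -> DIGIT
  pos 10: '4' -> DIGIT
  pos 11: '0' -> DIGIT
Digits found: ['5', '0', '7', '1', '2', '9', '6', '1', '4', '0']
Total: 10

10


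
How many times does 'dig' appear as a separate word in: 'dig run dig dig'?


Scanning each word for exact match 'dig':
  Word 1: 'dig' -> MATCH
  Word 2: 'run' -> no
  Word 3: 'dig' -> MATCH
  Word 4: 'dig' -> MATCH
Total matches: 3

3


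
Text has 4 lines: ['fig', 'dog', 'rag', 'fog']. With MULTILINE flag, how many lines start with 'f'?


With MULTILINE flag, ^ matches the start of each line.
Lines: ['fig', 'dog', 'rag', 'fog']
Checking which lines start with 'f':
  Line 1: 'fig' -> MATCH
  Line 2: 'dog' -> no
  Line 3: 'rag' -> no
  Line 4: 'fog' -> MATCH
Matching lines: ['fig', 'fog']
Count: 2

2


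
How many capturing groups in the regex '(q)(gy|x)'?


To count capturing groups, count each '(' that starts a group.
Pattern: '(q)(gy|x)'
Walking through the pattern:
  Position 0: '(' -> group #1
  Position 3: '(' -> group #2
Total capturing groups: 2

2


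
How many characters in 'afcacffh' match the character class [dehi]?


Character class [dehi] matches any of: {d, e, h, i}
Scanning string 'afcacffh' character by character:
  pos 0: 'a' -> no
  pos 1: 'f' -> no
  pos 2: 'c' -> no
  pos 3: 'a' -> no
  pos 4: 'c' -> no
  pos 5: 'f' -> no
  pos 6: 'f' -> no
  pos 7: 'h' -> MATCH
Total matches: 1

1


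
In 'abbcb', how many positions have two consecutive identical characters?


Looking for consecutive identical characters in 'abbcb':
  pos 0-1: 'a' vs 'b' -> different
  pos 1-2: 'b' vs 'b' -> MATCH ('bb')
  pos 2-3: 'b' vs 'c' -> different
  pos 3-4: 'c' vs 'b' -> different
Consecutive identical pairs: ['bb']
Count: 1

1


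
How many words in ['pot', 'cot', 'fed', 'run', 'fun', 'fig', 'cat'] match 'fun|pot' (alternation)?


Alternation 'fun|pot' matches either 'fun' or 'pot'.
Checking each word:
  'pot' -> MATCH
  'cot' -> no
  'fed' -> no
  'run' -> no
  'fun' -> MATCH
  'fig' -> no
  'cat' -> no
Matches: ['pot', 'fun']
Count: 2

2


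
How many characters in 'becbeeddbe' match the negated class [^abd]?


Negated class [^abd] matches any char NOT in {a, b, d}
Scanning 'becbeeddbe':
  pos 0: 'b' -> no (excluded)
  pos 1: 'e' -> MATCH
  pos 2: 'c' -> MATCH
  pos 3: 'b' -> no (excluded)
  pos 4: 'e' -> MATCH
  pos 5: 'e' -> MATCH
  pos 6: 'd' -> no (excluded)
  pos 7: 'd' -> no (excluded)
  pos 8: 'b' -> no (excluded)
  pos 9: 'e' -> MATCH
Total matches: 5

5


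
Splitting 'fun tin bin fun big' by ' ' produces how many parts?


Splitting by ' ' breaks the string at each occurrence of the separator.
Text: 'fun tin bin fun big'
Parts after split:
  Part 1: 'fun'
  Part 2: 'tin'
  Part 3: 'bin'
  Part 4: 'fun'
  Part 5: 'big'
Total parts: 5

5


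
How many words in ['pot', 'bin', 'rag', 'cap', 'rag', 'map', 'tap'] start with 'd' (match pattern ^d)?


Pattern ^d anchors to start of word. Check which words begin with 'd':
  'pot' -> no
  'bin' -> no
  'rag' -> no
  'cap' -> no
  'rag' -> no
  'map' -> no
  'tap' -> no
Matching words: []
Count: 0

0


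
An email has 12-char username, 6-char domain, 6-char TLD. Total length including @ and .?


An email address has format: username@domain.tld
Username length: 12
'@' character: 1
Domain length: 6
'.' character: 1
TLD length: 6
Total = 12 + 1 + 6 + 1 + 6 = 26

26


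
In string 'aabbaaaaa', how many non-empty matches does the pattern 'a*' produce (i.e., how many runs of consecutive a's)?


Pattern 'a*' matches zero or more a's. We want non-empty runs of consecutive a's.
String: 'aabbaaaaa'
Walking through the string to find runs of a's:
  Run 1: positions 0-1 -> 'aa'
  Run 2: positions 4-8 -> 'aaaaa'
Non-empty runs found: ['aa', 'aaaaa']
Count: 2

2


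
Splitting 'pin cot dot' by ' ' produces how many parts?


Splitting by ' ' breaks the string at each occurrence of the separator.
Text: 'pin cot dot'
Parts after split:
  Part 1: 'pin'
  Part 2: 'cot'
  Part 3: 'dot'
Total parts: 3

3


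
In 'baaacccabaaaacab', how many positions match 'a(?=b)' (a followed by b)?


Lookahead 'a(?=b)' matches 'a' only when followed by 'b'.
String: 'baaacccabaaaacab'
Checking each position where char is 'a':
  pos 1: 'a' -> no (next='a')
  pos 2: 'a' -> no (next='a')
  pos 3: 'a' -> no (next='c')
  pos 7: 'a' -> MATCH (next='b')
  pos 9: 'a' -> no (next='a')
  pos 10: 'a' -> no (next='a')
  pos 11: 'a' -> no (next='a')
  pos 12: 'a' -> no (next='c')
  pos 14: 'a' -> MATCH (next='b')
Matching positions: [7, 14]
Count: 2

2


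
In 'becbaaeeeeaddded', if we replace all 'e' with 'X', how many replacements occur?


re.sub('e', 'X', text) replaces every occurrence of 'e' with 'X'.
Text: 'becbaaeeeeaddded'
Scanning for 'e':
  pos 1: 'e' -> replacement #1
  pos 6: 'e' -> replacement #2
  pos 7: 'e' -> replacement #3
  pos 8: 'e' -> replacement #4
  pos 9: 'e' -> replacement #5
  pos 14: 'e' -> replacement #6
Total replacements: 6

6


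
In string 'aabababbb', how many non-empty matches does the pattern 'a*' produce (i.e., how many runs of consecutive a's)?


Pattern 'a*' matches zero or more a's. We want non-empty runs of consecutive a's.
String: 'aabababbb'
Walking through the string to find runs of a's:
  Run 1: positions 0-1 -> 'aa'
  Run 2: positions 3-3 -> 'a'
  Run 3: positions 5-5 -> 'a'
Non-empty runs found: ['aa', 'a', 'a']
Count: 3

3


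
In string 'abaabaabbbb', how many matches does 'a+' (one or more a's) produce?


Pattern 'a+' matches one or more consecutive a's.
String: 'abaabaabbbb'
Scanning for runs of a:
  Match 1: 'a' (length 1)
  Match 2: 'aa' (length 2)
  Match 3: 'aa' (length 2)
Total matches: 3

3


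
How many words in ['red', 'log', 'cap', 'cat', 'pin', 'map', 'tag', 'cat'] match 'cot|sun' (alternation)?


Alternation 'cot|sun' matches either 'cot' or 'sun'.
Checking each word:
  'red' -> no
  'log' -> no
  'cap' -> no
  'cat' -> no
  'pin' -> no
  'map' -> no
  'tag' -> no
  'cat' -> no
Matches: []
Count: 0

0


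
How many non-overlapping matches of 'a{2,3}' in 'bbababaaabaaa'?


Pattern 'a{2,3}' matches between 2 and 3 consecutive a's (greedy).
String: 'bbababaaabaaa'
Finding runs of a's and applying greedy matching:
  Run at pos 2: 'a' (length 1)
  Run at pos 4: 'a' (length 1)
  Run at pos 6: 'aaa' (length 3)
  Run at pos 10: 'aaa' (length 3)
Matches: ['aaa', 'aaa']
Count: 2

2


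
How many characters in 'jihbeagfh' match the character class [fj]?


Character class [fj] matches any of: {f, j}
Scanning string 'jihbeagfh' character by character:
  pos 0: 'j' -> MATCH
  pos 1: 'i' -> no
  pos 2: 'h' -> no
  pos 3: 'b' -> no
  pos 4: 'e' -> no
  pos 5: 'a' -> no
  pos 6: 'g' -> no
  pos 7: 'f' -> MATCH
  pos 8: 'h' -> no
Total matches: 2

2


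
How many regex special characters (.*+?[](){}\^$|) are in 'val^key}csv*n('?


Regex special characters are: . * + ? [ ] ( ) { } \ ^ $ |
Scanning 'val^key}csv*n(':
  pos 3: '^' -> SPECIAL
  pos 7: '}' -> SPECIAL
  pos 11: '*' -> SPECIAL
  pos 13: '(' -> SPECIAL
Special chars found: ['^', '}', '*', '(']
Total: 4

4


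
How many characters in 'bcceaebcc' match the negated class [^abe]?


Negated class [^abe] matches any char NOT in {a, b, e}
Scanning 'bcceaebcc':
  pos 0: 'b' -> no (excluded)
  pos 1: 'c' -> MATCH
  pos 2: 'c' -> MATCH
  pos 3: 'e' -> no (excluded)
  pos 4: 'a' -> no (excluded)
  pos 5: 'e' -> no (excluded)
  pos 6: 'b' -> no (excluded)
  pos 7: 'c' -> MATCH
  pos 8: 'c' -> MATCH
Total matches: 4

4


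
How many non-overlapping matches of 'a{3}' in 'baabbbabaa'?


Pattern 'a{3}' matches exactly 3 consecutive a's (greedy, non-overlapping).
String: 'baabbbabaa'
Scanning for runs of a's:
  Run at pos 1: 'aa' (length 2) -> 0 match(es)
  Run at pos 6: 'a' (length 1) -> 0 match(es)
  Run at pos 8: 'aa' (length 2) -> 0 match(es)
Matches found: []
Total: 0

0


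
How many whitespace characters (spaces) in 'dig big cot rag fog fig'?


\s matches whitespace characters (spaces, tabs, etc.).
Text: 'dig big cot rag fog fig'
This text has 6 words separated by spaces.
Number of spaces = number of words - 1 = 6 - 1 = 5

5


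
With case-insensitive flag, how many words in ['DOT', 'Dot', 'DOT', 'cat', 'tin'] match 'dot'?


Case-insensitive matching: compare each word's lowercase form to 'dot'.
  'DOT' -> lower='dot' -> MATCH
  'Dot' -> lower='dot' -> MATCH
  'DOT' -> lower='dot' -> MATCH
  'cat' -> lower='cat' -> no
  'tin' -> lower='tin' -> no
Matches: ['DOT', 'Dot', 'DOT']
Count: 3

3


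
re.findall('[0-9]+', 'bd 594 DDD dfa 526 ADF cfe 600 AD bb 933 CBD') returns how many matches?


Pattern '[0-9]+' finds one or more digits.
Text: 'bd 594 DDD dfa 526 ADF cfe 600 AD bb 933 CBD'
Scanning for matches:
  Match 1: '594'
  Match 2: '526'
  Match 3: '600'
  Match 4: '933'
Total matches: 4

4


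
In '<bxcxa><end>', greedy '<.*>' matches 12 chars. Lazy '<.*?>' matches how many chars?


Greedy '<.*>' tries to match as MUCH as possible.
Lazy '<.*?>' tries to match as LITTLE as possible.

String: '<bxcxa><end>'
Greedy '<.*>' starts at first '<' and extends to the LAST '>': '<bxcxa><end>' (12 chars)
Lazy '<.*?>' starts at first '<' and stops at the FIRST '>': '<bxcxa>' (7 chars)

7


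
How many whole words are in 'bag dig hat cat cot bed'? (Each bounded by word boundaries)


Word boundaries (\b) mark the start/end of each word.
Text: 'bag dig hat cat cot bed'
Splitting by whitespace:
  Word 1: 'bag'
  Word 2: 'dig'
  Word 3: 'hat'
  Word 4: 'cat'
  Word 5: 'cot'
  Word 6: 'bed'
Total whole words: 6

6


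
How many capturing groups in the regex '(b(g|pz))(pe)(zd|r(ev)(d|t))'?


To count capturing groups, count each '(' that starts a group.
Pattern: '(b(g|pz))(pe)(zd|r(ev)(d|t))'
Walking through the pattern:
  Position 0: '(' -> group #1
  Position 2: '(' -> group #2
  Position 9: '(' -> group #3
  Position 13: '(' -> group #4
  Position 18: '(' -> group #5
  Position 22: '(' -> group #6
Total capturing groups: 6

6


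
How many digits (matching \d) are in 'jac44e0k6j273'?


\d matches any digit 0-9.
Scanning 'jac44e0k6j273':
  pos 3: '4' -> DIGIT
  pos 4: '4' -> DIGIT
  pos 6: '0' -> DIGIT
  pos 8: '6' -> DIGIT
  pos 10: '2' -> DIGIT
  pos 11: '7' -> DIGIT
  pos 12: '3' -> DIGIT
Digits found: ['4', '4', '0', '6', '2', '7', '3']
Total: 7

7


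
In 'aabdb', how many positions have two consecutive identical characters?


Looking for consecutive identical characters in 'aabdb':
  pos 0-1: 'a' vs 'a' -> MATCH ('aa')
  pos 1-2: 'a' vs 'b' -> different
  pos 2-3: 'b' vs 'd' -> different
  pos 3-4: 'd' vs 'b' -> different
Consecutive identical pairs: ['aa']
Count: 1

1


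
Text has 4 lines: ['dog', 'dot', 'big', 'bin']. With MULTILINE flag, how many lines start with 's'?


With MULTILINE flag, ^ matches the start of each line.
Lines: ['dog', 'dot', 'big', 'bin']
Checking which lines start with 's':
  Line 1: 'dog' -> no
  Line 2: 'dot' -> no
  Line 3: 'big' -> no
  Line 4: 'bin' -> no
Matching lines: []
Count: 0

0


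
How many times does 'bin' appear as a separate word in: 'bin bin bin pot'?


Scanning each word for exact match 'bin':
  Word 1: 'bin' -> MATCH
  Word 2: 'bin' -> MATCH
  Word 3: 'bin' -> MATCH
  Word 4: 'pot' -> no
Total matches: 3

3


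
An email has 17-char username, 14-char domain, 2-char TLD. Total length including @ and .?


An email address has format: username@domain.tld
Username length: 17
'@' character: 1
Domain length: 14
'.' character: 1
TLD length: 2
Total = 17 + 1 + 14 + 1 + 2 = 35

35


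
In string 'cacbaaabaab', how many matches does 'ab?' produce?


Pattern 'ab?' matches 'a' optionally followed by 'b'.
String: 'cacbaaabaab'
Scanning left to right for 'a' then checking next char:
  Match 1: 'a' (a not followed by b)
  Match 2: 'a' (a not followed by b)
  Match 3: 'a' (a not followed by b)
  Match 4: 'ab' (a followed by b)
  Match 5: 'a' (a not followed by b)
  Match 6: 'ab' (a followed by b)
Total matches: 6

6


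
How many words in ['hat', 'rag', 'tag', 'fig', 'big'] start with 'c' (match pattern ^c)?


Pattern ^c anchors to start of word. Check which words begin with 'c':
  'hat' -> no
  'rag' -> no
  'tag' -> no
  'fig' -> no
  'big' -> no
Matching words: []
Count: 0

0


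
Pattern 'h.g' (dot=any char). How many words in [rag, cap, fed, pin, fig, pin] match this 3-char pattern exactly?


Pattern 'h.g' means: starts with 'h', any single char, ends with 'g'.
Checking each word (must be exactly 3 chars):
  'rag' (len=3): no
  'cap' (len=3): no
  'fed' (len=3): no
  'pin' (len=3): no
  'fig' (len=3): no
  'pin' (len=3): no
Matching words: []
Total: 0

0


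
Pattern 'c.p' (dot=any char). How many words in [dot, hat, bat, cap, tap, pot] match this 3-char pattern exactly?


Pattern 'c.p' means: starts with 'c', any single char, ends with 'p'.
Checking each word (must be exactly 3 chars):
  'dot' (len=3): no
  'hat' (len=3): no
  'bat' (len=3): no
  'cap' (len=3): MATCH
  'tap' (len=3): no
  'pot' (len=3): no
Matching words: ['cap']
Total: 1

1


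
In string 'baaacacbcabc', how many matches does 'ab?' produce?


Pattern 'ab?' matches 'a' optionally followed by 'b'.
String: 'baaacacbcabc'
Scanning left to right for 'a' then checking next char:
  Match 1: 'a' (a not followed by b)
  Match 2: 'a' (a not followed by b)
  Match 3: 'a' (a not followed by b)
  Match 4: 'a' (a not followed by b)
  Match 5: 'ab' (a followed by b)
Total matches: 5

5


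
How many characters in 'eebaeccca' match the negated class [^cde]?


Negated class [^cde] matches any char NOT in {c, d, e}
Scanning 'eebaeccca':
  pos 0: 'e' -> no (excluded)
  pos 1: 'e' -> no (excluded)
  pos 2: 'b' -> MATCH
  pos 3: 'a' -> MATCH
  pos 4: 'e' -> no (excluded)
  pos 5: 'c' -> no (excluded)
  pos 6: 'c' -> no (excluded)
  pos 7: 'c' -> no (excluded)
  pos 8: 'a' -> MATCH
Total matches: 3

3


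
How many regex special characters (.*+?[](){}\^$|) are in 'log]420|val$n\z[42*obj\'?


Regex special characters are: . * + ? [ ] ( ) { } \ ^ $ |
Scanning 'log]420|val$n\z[42*obj\':
  pos 3: ']' -> SPECIAL
  pos 7: '|' -> SPECIAL
  pos 11: '$' -> SPECIAL
  pos 13: '\' -> SPECIAL
  pos 15: '[' -> SPECIAL
  pos 18: '*' -> SPECIAL
  pos 22: '\' -> SPECIAL
Special chars found: [']', '|', '$', '\\', '[', '*', '\\']
Total: 7

7


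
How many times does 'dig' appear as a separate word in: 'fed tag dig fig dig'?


Scanning each word for exact match 'dig':
  Word 1: 'fed' -> no
  Word 2: 'tag' -> no
  Word 3: 'dig' -> MATCH
  Word 4: 'fig' -> no
  Word 5: 'dig' -> MATCH
Total matches: 2

2


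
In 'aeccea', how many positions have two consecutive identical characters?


Looking for consecutive identical characters in 'aeccea':
  pos 0-1: 'a' vs 'e' -> different
  pos 1-2: 'e' vs 'c' -> different
  pos 2-3: 'c' vs 'c' -> MATCH ('cc')
  pos 3-4: 'c' vs 'e' -> different
  pos 4-5: 'e' vs 'a' -> different
Consecutive identical pairs: ['cc']
Count: 1

1


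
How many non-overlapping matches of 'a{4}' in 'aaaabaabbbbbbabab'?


Pattern 'a{4}' matches exactly 4 consecutive a's (greedy, non-overlapping).
String: 'aaaabaabbbbbbabab'
Scanning for runs of a's:
  Run at pos 0: 'aaaa' (length 4) -> 1 match(es)
  Run at pos 5: 'aa' (length 2) -> 0 match(es)
  Run at pos 13: 'a' (length 1) -> 0 match(es)
  Run at pos 15: 'a' (length 1) -> 0 match(es)
Matches found: ['aaaa']
Total: 1

1


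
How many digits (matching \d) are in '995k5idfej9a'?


\d matches any digit 0-9.
Scanning '995k5idfej9a':
  pos 0: '9' -> DIGIT
  pos 1: '9' -> DIGIT
  pos 2: '5' -> DIGIT
  pos 4: '5' -> DIGIT
  pos 10: '9' -> DIGIT
Digits found: ['9', '9', '5', '5', '9']
Total: 5

5


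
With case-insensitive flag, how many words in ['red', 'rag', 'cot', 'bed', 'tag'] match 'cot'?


Case-insensitive matching: compare each word's lowercase form to 'cot'.
  'red' -> lower='red' -> no
  'rag' -> lower='rag' -> no
  'cot' -> lower='cot' -> MATCH
  'bed' -> lower='bed' -> no
  'tag' -> lower='tag' -> no
Matches: ['cot']
Count: 1

1


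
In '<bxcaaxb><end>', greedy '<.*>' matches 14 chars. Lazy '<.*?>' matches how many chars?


Greedy '<.*>' tries to match as MUCH as possible.
Lazy '<.*?>' tries to match as LITTLE as possible.

String: '<bxcaaxb><end>'
Greedy '<.*>' starts at first '<' and extends to the LAST '>': '<bxcaaxb><end>' (14 chars)
Lazy '<.*?>' starts at first '<' and stops at the FIRST '>': '<bxcaaxb>' (9 chars)

9


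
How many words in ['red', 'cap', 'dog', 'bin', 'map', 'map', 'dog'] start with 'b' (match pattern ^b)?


Pattern ^b anchors to start of word. Check which words begin with 'b':
  'red' -> no
  'cap' -> no
  'dog' -> no
  'bin' -> MATCH (starts with 'b')
  'map' -> no
  'map' -> no
  'dog' -> no
Matching words: ['bin']
Count: 1

1


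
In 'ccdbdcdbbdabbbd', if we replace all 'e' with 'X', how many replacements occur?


re.sub('e', 'X', text) replaces every occurrence of 'e' with 'X'.
Text: 'ccdbdcdbbdabbbd'
Scanning for 'e':
Total replacements: 0

0


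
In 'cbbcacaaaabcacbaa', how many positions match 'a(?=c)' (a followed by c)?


Lookahead 'a(?=c)' matches 'a' only when followed by 'c'.
String: 'cbbcacaaaabcacbaa'
Checking each position where char is 'a':
  pos 4: 'a' -> MATCH (next='c')
  pos 6: 'a' -> no (next='a')
  pos 7: 'a' -> no (next='a')
  pos 8: 'a' -> no (next='a')
  pos 9: 'a' -> no (next='b')
  pos 12: 'a' -> MATCH (next='c')
  pos 15: 'a' -> no (next='a')
Matching positions: [4, 12]
Count: 2

2


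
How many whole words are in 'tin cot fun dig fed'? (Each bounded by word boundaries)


Word boundaries (\b) mark the start/end of each word.
Text: 'tin cot fun dig fed'
Splitting by whitespace:
  Word 1: 'tin'
  Word 2: 'cot'
  Word 3: 'fun'
  Word 4: 'dig'
  Word 5: 'fed'
Total whole words: 5

5


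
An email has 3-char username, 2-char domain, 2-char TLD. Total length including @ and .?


An email address has format: username@domain.tld
Username length: 3
'@' character: 1
Domain length: 2
'.' character: 1
TLD length: 2
Total = 3 + 1 + 2 + 1 + 2 = 9

9


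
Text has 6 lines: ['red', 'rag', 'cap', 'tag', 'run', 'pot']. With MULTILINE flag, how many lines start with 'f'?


With MULTILINE flag, ^ matches the start of each line.
Lines: ['red', 'rag', 'cap', 'tag', 'run', 'pot']
Checking which lines start with 'f':
  Line 1: 'red' -> no
  Line 2: 'rag' -> no
  Line 3: 'cap' -> no
  Line 4: 'tag' -> no
  Line 5: 'run' -> no
  Line 6: 'pot' -> no
Matching lines: []
Count: 0

0


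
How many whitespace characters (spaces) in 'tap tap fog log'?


\s matches whitespace characters (spaces, tabs, etc.).
Text: 'tap tap fog log'
This text has 4 words separated by spaces.
Number of spaces = number of words - 1 = 4 - 1 = 3

3


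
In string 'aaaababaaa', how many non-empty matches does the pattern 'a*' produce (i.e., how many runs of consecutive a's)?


Pattern 'a*' matches zero or more a's. We want non-empty runs of consecutive a's.
String: 'aaaababaaa'
Walking through the string to find runs of a's:
  Run 1: positions 0-3 -> 'aaaa'
  Run 2: positions 5-5 -> 'a'
  Run 3: positions 7-9 -> 'aaa'
Non-empty runs found: ['aaaa', 'a', 'aaa']
Count: 3

3


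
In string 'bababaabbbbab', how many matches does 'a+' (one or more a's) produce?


Pattern 'a+' matches one or more consecutive a's.
String: 'bababaabbbbab'
Scanning for runs of a:
  Match 1: 'a' (length 1)
  Match 2: 'a' (length 1)
  Match 3: 'aa' (length 2)
  Match 4: 'a' (length 1)
Total matches: 4

4


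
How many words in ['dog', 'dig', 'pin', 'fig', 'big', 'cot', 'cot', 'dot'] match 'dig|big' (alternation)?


Alternation 'dig|big' matches either 'dig' or 'big'.
Checking each word:
  'dog' -> no
  'dig' -> MATCH
  'pin' -> no
  'fig' -> no
  'big' -> MATCH
  'cot' -> no
  'cot' -> no
  'dot' -> no
Matches: ['dig', 'big']
Count: 2

2


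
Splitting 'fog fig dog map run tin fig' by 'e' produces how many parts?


Splitting by 'e' breaks the string at each occurrence of the separator.
Text: 'fog fig dog map run tin fig'
Parts after split:
  Part 1: 'fog fig dog map run tin fig'
Total parts: 1

1


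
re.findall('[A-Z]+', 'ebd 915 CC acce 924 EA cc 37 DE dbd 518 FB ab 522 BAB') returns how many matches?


Pattern '[A-Z]+' finds one or more uppercase letters.
Text: 'ebd 915 CC acce 924 EA cc 37 DE dbd 518 FB ab 522 BAB'
Scanning for matches:
  Match 1: 'CC'
  Match 2: 'EA'
  Match 3: 'DE'
  Match 4: 'FB'
  Match 5: 'BAB'
Total matches: 5

5


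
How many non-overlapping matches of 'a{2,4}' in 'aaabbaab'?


Pattern 'a{2,4}' matches between 2 and 4 consecutive a's (greedy).
String: 'aaabbaab'
Finding runs of a's and applying greedy matching:
  Run at pos 0: 'aaa' (length 3)
  Run at pos 5: 'aa' (length 2)
Matches: ['aaa', 'aa']
Count: 2

2


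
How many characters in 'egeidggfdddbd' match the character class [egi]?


Character class [egi] matches any of: {e, g, i}
Scanning string 'egeidggfdddbd' character by character:
  pos 0: 'e' -> MATCH
  pos 1: 'g' -> MATCH
  pos 2: 'e' -> MATCH
  pos 3: 'i' -> MATCH
  pos 4: 'd' -> no
  pos 5: 'g' -> MATCH
  pos 6: 'g' -> MATCH
  pos 7: 'f' -> no
  pos 8: 'd' -> no
  pos 9: 'd' -> no
  pos 10: 'd' -> no
  pos 11: 'b' -> no
  pos 12: 'd' -> no
Total matches: 6

6


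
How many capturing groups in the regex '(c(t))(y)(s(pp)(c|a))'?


To count capturing groups, count each '(' that starts a group.
Pattern: '(c(t))(y)(s(pp)(c|a))'
Walking through the pattern:
  Position 0: '(' -> group #1
  Position 2: '(' -> group #2
  Position 6: '(' -> group #3
  Position 9: '(' -> group #4
  Position 11: '(' -> group #5
  Position 15: '(' -> group #6
Total capturing groups: 6

6


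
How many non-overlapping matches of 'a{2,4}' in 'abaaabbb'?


Pattern 'a{2,4}' matches between 2 and 4 consecutive a's (greedy).
String: 'abaaabbb'
Finding runs of a's and applying greedy matching:
  Run at pos 0: 'a' (length 1)
  Run at pos 2: 'aaa' (length 3)
Matches: ['aaa']
Count: 1

1


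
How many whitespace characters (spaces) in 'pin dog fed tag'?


\s matches whitespace characters (spaces, tabs, etc.).
Text: 'pin dog fed tag'
This text has 4 words separated by spaces.
Number of spaces = number of words - 1 = 4 - 1 = 3

3


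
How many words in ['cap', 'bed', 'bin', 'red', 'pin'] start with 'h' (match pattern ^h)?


Pattern ^h anchors to start of word. Check which words begin with 'h':
  'cap' -> no
  'bed' -> no
  'bin' -> no
  'red' -> no
  'pin' -> no
Matching words: []
Count: 0

0


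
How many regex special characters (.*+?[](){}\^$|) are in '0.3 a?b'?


Regex special characters are: . * + ? [ ] ( ) { } \ ^ $ |
Scanning '0.3 a?b':
  pos 1: '.' -> SPECIAL
  pos 5: '?' -> SPECIAL
Special chars found: ['.', '?']
Total: 2

2


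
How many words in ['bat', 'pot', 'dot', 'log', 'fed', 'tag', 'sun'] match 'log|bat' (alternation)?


Alternation 'log|bat' matches either 'log' or 'bat'.
Checking each word:
  'bat' -> MATCH
  'pot' -> no
  'dot' -> no
  'log' -> MATCH
  'fed' -> no
  'tag' -> no
  'sun' -> no
Matches: ['bat', 'log']
Count: 2

2


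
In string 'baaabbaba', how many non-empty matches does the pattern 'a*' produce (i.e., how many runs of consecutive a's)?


Pattern 'a*' matches zero or more a's. We want non-empty runs of consecutive a's.
String: 'baaabbaba'
Walking through the string to find runs of a's:
  Run 1: positions 1-3 -> 'aaa'
  Run 2: positions 6-6 -> 'a'
  Run 3: positions 8-8 -> 'a'
Non-empty runs found: ['aaa', 'a', 'a']
Count: 3

3


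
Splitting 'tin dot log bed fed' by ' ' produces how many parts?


Splitting by ' ' breaks the string at each occurrence of the separator.
Text: 'tin dot log bed fed'
Parts after split:
  Part 1: 'tin'
  Part 2: 'dot'
  Part 3: 'log'
  Part 4: 'bed'
  Part 5: 'fed'
Total parts: 5

5


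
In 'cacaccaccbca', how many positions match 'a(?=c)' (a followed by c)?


Lookahead 'a(?=c)' matches 'a' only when followed by 'c'.
String: 'cacaccaccbca'
Checking each position where char is 'a':
  pos 1: 'a' -> MATCH (next='c')
  pos 3: 'a' -> MATCH (next='c')
  pos 6: 'a' -> MATCH (next='c')
Matching positions: [1, 3, 6]
Count: 3

3


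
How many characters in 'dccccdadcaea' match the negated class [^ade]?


Negated class [^ade] matches any char NOT in {a, d, e}
Scanning 'dccccdadcaea':
  pos 0: 'd' -> no (excluded)
  pos 1: 'c' -> MATCH
  pos 2: 'c' -> MATCH
  pos 3: 'c' -> MATCH
  pos 4: 'c' -> MATCH
  pos 5: 'd' -> no (excluded)
  pos 6: 'a' -> no (excluded)
  pos 7: 'd' -> no (excluded)
  pos 8: 'c' -> MATCH
  pos 9: 'a' -> no (excluded)
  pos 10: 'e' -> no (excluded)
  pos 11: 'a' -> no (excluded)
Total matches: 5

5


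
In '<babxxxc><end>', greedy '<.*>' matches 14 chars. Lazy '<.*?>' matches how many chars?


Greedy '<.*>' tries to match as MUCH as possible.
Lazy '<.*?>' tries to match as LITTLE as possible.

String: '<babxxxc><end>'
Greedy '<.*>' starts at first '<' and extends to the LAST '>': '<babxxxc><end>' (14 chars)
Lazy '<.*?>' starts at first '<' and stops at the FIRST '>': '<babxxxc>' (9 chars)

9


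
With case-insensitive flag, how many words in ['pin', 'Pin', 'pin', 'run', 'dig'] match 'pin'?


Case-insensitive matching: compare each word's lowercase form to 'pin'.
  'pin' -> lower='pin' -> MATCH
  'Pin' -> lower='pin' -> MATCH
  'pin' -> lower='pin' -> MATCH
  'run' -> lower='run' -> no
  'dig' -> lower='dig' -> no
Matches: ['pin', 'Pin', 'pin']
Count: 3

3


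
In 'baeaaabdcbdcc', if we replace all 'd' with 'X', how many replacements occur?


re.sub('d', 'X', text) replaces every occurrence of 'd' with 'X'.
Text: 'baeaaabdcbdcc'
Scanning for 'd':
  pos 7: 'd' -> replacement #1
  pos 10: 'd' -> replacement #2
Total replacements: 2

2


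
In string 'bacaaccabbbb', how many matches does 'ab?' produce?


Pattern 'ab?' matches 'a' optionally followed by 'b'.
String: 'bacaaccabbbb'
Scanning left to right for 'a' then checking next char:
  Match 1: 'a' (a not followed by b)
  Match 2: 'a' (a not followed by b)
  Match 3: 'a' (a not followed by b)
  Match 4: 'ab' (a followed by b)
Total matches: 4

4


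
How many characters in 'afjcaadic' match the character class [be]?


Character class [be] matches any of: {b, e}
Scanning string 'afjcaadic' character by character:
  pos 0: 'a' -> no
  pos 1: 'f' -> no
  pos 2: 'j' -> no
  pos 3: 'c' -> no
  pos 4: 'a' -> no
  pos 5: 'a' -> no
  pos 6: 'd' -> no
  pos 7: 'i' -> no
  pos 8: 'c' -> no
Total matches: 0

0
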